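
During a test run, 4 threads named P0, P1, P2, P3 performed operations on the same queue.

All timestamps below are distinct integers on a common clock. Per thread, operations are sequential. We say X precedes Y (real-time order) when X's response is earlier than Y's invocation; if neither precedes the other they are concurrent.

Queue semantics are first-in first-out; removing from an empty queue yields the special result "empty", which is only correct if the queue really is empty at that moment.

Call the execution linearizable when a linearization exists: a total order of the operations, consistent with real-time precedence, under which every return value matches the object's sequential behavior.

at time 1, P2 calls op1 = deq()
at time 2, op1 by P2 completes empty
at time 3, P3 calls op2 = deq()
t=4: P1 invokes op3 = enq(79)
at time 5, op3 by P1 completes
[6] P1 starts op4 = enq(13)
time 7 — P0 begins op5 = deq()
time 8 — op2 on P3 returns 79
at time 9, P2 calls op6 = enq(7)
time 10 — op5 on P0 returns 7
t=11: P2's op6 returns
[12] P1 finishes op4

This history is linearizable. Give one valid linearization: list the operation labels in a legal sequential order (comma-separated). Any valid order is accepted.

op1, op3, op2, op6, op4, op5

after step 1 (op1 deq() → empty): queue <>
after step 2 (op3 enq(79)): queue <79>
after step 3 (op2 deq() → 79): queue <>
after step 4 (op6 enq(7)): queue <7>
after step 5 (op4 enq(13)): queue <7,13>
after step 6 (op5 deq() → 7): queue <13>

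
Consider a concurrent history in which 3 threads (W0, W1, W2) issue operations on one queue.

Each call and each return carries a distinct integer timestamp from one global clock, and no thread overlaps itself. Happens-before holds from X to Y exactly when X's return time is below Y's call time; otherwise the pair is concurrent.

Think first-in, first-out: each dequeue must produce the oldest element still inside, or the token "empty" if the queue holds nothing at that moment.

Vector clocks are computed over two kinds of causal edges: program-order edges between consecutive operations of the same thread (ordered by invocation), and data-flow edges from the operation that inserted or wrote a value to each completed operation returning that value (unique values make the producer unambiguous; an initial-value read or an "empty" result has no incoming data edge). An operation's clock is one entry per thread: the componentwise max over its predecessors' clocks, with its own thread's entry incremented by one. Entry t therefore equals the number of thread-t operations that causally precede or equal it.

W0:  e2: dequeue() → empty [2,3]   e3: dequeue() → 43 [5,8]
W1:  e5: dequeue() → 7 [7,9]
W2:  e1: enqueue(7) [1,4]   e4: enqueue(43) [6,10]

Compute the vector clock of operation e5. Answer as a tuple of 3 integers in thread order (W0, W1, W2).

(0, 1, 1)

e1 (invocation 1): nothing precedes it; W2's component alone gives (0, 0, 1)
e2 (invocation 2): nothing precedes it; W0's component alone gives (1, 0, 0)
invoked at 6, e4 merges VC(e1)=(0, 0, 1) and bumps W2's slot → (0, 0, 2)
invoked at 7, e5 merges VC(e1)=(0, 0, 1) and bumps W1's slot → (0, 1, 1)
invoked at 5, e3 merges VC(e2)=(1, 0, 0), VC(e4)=(0, 0, 2) and bumps W0's slot → (2, 0, 2)
target: VC(e5) = (0, 1, 1)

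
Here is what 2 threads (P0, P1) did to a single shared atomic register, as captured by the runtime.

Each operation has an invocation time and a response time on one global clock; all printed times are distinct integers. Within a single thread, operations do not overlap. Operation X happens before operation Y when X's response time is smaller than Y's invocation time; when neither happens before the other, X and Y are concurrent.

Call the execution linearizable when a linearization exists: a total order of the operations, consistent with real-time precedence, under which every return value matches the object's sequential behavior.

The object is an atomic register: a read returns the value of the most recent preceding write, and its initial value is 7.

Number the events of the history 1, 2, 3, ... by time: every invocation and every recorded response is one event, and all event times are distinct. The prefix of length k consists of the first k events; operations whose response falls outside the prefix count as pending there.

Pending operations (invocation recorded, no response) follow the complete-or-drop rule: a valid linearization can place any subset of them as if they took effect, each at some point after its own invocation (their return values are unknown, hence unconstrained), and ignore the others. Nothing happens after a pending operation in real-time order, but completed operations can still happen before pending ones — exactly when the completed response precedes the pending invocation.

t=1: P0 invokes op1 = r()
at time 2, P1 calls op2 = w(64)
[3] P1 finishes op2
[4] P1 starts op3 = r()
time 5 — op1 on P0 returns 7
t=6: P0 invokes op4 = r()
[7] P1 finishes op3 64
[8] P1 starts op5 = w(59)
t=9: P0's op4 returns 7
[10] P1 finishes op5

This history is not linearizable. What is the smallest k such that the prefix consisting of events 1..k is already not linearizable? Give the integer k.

events 1..8 are linearizable; a witness order is op1, op2, op3:
1. op1 r() → 7, leaving value 7
2. op2 w(64), leaving value 64
3. op3 r() → 64, leaving value 64
with event 9 included (op4 responding at time 9), all real-time-consistent orders fail
every completion of the 1 pending operation (op5) was checked; none linearizes
sample order op1, op2, op3, op4 (pending dropped) stalls at step 4 — op4 r() → 7 has no legal effect
sample order op1, op2, op4, op3 (pending dropped) stalls at step 3 — op4 r() → 7 has no legal effect

9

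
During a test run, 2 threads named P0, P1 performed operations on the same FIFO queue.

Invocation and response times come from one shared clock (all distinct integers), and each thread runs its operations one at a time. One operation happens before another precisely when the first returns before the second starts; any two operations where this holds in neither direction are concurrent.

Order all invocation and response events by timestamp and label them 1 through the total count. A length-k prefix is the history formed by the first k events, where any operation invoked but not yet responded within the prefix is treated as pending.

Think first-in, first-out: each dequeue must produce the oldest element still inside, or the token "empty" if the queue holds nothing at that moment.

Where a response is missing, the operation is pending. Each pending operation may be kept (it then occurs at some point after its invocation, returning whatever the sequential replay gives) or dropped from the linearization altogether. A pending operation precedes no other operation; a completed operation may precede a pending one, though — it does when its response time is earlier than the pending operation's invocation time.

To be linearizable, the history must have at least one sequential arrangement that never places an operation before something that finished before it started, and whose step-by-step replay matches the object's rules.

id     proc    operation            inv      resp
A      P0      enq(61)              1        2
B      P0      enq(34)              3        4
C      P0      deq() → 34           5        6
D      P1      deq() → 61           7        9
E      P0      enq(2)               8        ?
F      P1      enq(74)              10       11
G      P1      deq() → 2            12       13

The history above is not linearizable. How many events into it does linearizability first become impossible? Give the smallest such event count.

6

one valid order for events 1..5 is A, B:
step 1: A enq(61) — queue <61>
step 2: B enq(34) — queue <61,34>
at event 6 (C's time-6 response) nothing linearizes any more
take A, B, C: step 3 already fails, because C deq() → 34 cannot occur there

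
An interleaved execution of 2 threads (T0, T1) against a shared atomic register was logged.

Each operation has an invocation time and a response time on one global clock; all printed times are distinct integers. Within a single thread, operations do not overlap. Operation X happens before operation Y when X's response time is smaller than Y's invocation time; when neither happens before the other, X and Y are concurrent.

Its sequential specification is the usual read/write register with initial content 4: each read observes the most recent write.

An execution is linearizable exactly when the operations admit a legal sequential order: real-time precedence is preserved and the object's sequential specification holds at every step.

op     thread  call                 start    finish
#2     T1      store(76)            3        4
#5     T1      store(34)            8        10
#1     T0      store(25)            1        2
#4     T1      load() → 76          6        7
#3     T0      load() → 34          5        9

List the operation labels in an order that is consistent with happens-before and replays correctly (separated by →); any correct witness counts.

#1 → #2 → #4 → #5 → #3

after step 1 (#1 store(25)): value 25
after step 2 (#2 store(76)): value 76
after step 3 (#4 load() → 76): value 76
after step 4 (#5 store(34)): value 34
after step 5 (#3 load() → 34): value 34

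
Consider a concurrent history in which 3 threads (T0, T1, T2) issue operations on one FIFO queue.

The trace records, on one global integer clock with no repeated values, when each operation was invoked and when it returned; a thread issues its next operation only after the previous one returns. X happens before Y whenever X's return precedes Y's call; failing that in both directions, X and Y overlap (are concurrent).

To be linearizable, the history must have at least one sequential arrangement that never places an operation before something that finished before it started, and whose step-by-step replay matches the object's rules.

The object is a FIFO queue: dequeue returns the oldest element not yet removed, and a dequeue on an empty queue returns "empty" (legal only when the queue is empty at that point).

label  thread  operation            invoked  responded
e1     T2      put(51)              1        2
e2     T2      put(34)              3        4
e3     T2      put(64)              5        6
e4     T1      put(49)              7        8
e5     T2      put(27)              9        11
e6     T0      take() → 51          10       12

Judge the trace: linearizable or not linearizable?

witness order: e1, e2, e3, e4, e5, e6
1. e1 put(51), leaving queue <51>
2. e2 put(34), leaving queue <51,34>
3. e3 put(64), leaving queue <51,34,64>
4. e4 put(49), leaving queue <51,34,64,49>
5. e5 put(27), leaving queue <51,34,64,49,27>
6. e6 take() → 51, leaving queue <34,64,49,27>

linearizable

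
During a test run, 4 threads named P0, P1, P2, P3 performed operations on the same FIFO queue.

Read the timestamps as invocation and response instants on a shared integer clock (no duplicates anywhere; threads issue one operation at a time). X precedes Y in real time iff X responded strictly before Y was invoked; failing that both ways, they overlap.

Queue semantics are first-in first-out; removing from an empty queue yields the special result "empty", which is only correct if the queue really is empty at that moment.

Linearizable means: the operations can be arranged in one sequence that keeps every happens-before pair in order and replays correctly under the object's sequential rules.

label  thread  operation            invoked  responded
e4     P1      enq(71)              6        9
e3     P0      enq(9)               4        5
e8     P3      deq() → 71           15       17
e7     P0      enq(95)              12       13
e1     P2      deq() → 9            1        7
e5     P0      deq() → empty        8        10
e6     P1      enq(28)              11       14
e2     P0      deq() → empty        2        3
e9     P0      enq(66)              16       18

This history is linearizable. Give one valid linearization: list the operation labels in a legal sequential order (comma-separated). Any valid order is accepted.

after step 1 (e2 deq() → empty): queue <>
after step 2 (e3 enq(9)): queue <9>
after step 3 (e1 deq() → 9): queue <>
after step 4 (e5 deq() → empty): queue <>
after step 5 (e4 enq(71)): queue <71>
after step 6 (e6 enq(28)): queue <71,28>
after step 7 (e7 enq(95)): queue <71,28,95>
after step 8 (e8 deq() → 71): queue <28,95>
after step 9 (e9 enq(66)): queue <28,95,66>

e2, e3, e1, e5, e4, e6, e7, e8, e9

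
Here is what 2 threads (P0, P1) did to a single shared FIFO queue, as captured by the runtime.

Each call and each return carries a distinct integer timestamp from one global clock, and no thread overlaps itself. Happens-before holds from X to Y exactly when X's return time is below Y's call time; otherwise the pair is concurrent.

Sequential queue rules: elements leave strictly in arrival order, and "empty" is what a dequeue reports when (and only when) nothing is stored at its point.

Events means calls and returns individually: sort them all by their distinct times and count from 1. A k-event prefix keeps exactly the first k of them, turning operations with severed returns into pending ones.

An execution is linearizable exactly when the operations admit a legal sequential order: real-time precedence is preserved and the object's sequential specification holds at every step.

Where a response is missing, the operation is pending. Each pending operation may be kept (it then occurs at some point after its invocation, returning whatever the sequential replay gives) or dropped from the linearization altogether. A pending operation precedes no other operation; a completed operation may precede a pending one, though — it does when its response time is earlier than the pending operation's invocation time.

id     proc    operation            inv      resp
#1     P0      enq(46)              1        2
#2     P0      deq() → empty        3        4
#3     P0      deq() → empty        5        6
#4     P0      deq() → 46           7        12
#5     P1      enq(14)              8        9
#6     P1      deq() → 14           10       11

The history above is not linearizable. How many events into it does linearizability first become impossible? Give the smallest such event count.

events 1..3 are still linearizable — one witness is #1:
after step 1 (#1 enq(46)): queue <46>
once event 4 joins (#2's response, time 4), exhaustive search finds no witness
sample order #1, #2 stalls at step 2 — #2 deq() → empty has no legal effect

4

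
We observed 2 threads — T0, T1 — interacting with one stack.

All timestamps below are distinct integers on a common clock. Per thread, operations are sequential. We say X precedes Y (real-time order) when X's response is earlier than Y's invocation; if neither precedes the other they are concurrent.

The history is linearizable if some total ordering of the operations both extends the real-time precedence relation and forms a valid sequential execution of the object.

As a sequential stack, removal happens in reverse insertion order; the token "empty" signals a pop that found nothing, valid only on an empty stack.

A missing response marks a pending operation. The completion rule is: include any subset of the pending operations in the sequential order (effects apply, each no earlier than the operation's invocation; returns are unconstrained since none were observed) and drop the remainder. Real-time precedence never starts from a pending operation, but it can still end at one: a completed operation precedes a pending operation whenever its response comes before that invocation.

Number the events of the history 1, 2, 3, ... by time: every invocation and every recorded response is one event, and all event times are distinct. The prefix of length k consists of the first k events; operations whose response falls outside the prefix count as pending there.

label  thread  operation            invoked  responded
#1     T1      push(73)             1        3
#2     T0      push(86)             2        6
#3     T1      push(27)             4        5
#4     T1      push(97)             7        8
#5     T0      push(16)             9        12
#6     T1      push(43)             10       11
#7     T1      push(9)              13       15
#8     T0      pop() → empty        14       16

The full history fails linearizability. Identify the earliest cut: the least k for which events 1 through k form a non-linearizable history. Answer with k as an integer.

16

a valid linearization of events 1..15 exists, for instance #1, #2, #3, #4, #5, #6, #7:
1. #1 push(73), leaving stack <73>
2. #2 push(86), leaving stack <73,86>
3. #3 push(27), leaving stack <73,86,27>
4. #4 push(97), leaving stack <73,86,27,97>
5. #5 push(16), leaving stack <73,86,27,97,16>
6. #6 push(43), leaving stack <73,86,27,97,16,43>
7. #7 push(9), leaving stack <73,86,27,97,16,43,9>
include event 16 — #8 responding at 16 — and every candidate order breaks
sample order #1, #2, #3, #4, #5, #6, #7, #8 stalls at step 8 — #8 pop() → empty has no legal effect
sample order #1, #2, #3, #4, #5, #6, #8, #7 stalls at step 7 — #8 pop() → empty has no legal effect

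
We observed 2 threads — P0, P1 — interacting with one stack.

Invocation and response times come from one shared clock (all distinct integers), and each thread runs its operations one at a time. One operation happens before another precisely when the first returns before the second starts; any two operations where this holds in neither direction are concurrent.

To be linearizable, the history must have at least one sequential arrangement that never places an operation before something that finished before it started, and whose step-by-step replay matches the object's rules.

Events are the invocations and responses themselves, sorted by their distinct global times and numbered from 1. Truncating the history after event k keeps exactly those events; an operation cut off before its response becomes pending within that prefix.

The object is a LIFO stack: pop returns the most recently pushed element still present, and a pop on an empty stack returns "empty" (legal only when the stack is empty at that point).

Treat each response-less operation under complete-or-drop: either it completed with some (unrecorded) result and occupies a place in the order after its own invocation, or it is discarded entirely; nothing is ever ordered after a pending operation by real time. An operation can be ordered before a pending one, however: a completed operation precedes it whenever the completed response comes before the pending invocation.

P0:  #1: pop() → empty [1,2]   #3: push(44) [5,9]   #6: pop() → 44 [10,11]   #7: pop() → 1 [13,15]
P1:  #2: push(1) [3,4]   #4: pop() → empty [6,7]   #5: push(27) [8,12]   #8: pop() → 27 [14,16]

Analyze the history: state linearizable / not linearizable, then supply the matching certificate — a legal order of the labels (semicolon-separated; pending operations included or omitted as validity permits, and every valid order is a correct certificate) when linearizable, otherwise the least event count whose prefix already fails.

not linearizable — minimal violating prefix: 7 events

through event 6 a valid linearization exists; event 7 (#4 responding at time 7) ends that
the completed operations (3 total) allow one real-time order; the stack replay rejects it
no escape via the 1 pending operation (#3): every completion choice fails
one such order, #1, #2, #4 (pending dropped), breaks at step 3 where #4 pop() → empty is illegal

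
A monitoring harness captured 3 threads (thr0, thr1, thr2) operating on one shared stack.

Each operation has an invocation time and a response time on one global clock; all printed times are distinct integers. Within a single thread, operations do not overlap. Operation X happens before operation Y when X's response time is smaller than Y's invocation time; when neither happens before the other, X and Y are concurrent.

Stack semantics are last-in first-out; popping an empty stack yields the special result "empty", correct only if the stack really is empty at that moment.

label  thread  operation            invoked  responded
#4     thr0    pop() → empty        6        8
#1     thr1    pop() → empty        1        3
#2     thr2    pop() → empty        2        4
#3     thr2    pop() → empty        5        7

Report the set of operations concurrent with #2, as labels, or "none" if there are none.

#1

concurrent with #2 ([2,4]): every op whose interval crosses 2..4
#1 [1,3]: concurrent
#3 [5,7]: after
#4 [6,8]: after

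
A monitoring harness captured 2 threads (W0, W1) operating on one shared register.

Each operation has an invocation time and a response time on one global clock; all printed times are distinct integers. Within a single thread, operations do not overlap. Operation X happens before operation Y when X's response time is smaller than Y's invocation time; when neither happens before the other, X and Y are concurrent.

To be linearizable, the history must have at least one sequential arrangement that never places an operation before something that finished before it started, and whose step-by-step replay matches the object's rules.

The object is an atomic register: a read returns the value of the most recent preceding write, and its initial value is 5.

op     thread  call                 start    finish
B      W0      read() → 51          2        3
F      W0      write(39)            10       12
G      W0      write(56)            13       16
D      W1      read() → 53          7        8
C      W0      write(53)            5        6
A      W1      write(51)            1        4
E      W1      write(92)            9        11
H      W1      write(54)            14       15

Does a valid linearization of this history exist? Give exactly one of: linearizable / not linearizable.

witness order: A, B, C, D, E, F, G, H
after step 1 (A write(51)): value 51
after step 2 (B read() → 51): value 51
after step 3 (C write(53)): value 53
after step 4 (D read() → 53): value 53
after step 5 (E write(92)): value 92
after step 6 (F write(39)): value 39
after step 7 (G write(56)): value 56
after step 8 (H write(54)): value 54

linearizable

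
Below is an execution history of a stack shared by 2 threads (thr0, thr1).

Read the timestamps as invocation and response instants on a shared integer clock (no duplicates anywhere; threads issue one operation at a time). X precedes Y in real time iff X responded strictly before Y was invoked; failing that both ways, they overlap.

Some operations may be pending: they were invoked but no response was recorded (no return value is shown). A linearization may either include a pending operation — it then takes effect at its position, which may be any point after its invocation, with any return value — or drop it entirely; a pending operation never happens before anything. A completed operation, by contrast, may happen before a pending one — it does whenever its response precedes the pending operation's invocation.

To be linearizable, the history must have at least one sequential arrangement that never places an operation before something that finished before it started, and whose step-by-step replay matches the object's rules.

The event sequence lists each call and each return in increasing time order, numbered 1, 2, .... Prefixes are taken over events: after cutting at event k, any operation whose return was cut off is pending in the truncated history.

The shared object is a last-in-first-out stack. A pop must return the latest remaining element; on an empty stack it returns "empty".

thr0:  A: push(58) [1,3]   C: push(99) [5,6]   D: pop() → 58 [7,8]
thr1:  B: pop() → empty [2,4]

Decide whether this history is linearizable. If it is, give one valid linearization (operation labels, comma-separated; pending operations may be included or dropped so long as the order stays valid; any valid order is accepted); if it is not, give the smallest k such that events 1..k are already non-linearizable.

not linearizable — minimal violating prefix: 8 events

already the first 8 events (up to D's response at time 8) admit no linearization; the first 7 still do
every one of the 2 real-time-consistent orders over 4 completed stack ops fails the sequential spec
one such order, A, B, C, D, breaks at step 2 where B pop() → empty is illegal
one such order, B, A, C, D, breaks at step 4 where D pop() → 58 is illegal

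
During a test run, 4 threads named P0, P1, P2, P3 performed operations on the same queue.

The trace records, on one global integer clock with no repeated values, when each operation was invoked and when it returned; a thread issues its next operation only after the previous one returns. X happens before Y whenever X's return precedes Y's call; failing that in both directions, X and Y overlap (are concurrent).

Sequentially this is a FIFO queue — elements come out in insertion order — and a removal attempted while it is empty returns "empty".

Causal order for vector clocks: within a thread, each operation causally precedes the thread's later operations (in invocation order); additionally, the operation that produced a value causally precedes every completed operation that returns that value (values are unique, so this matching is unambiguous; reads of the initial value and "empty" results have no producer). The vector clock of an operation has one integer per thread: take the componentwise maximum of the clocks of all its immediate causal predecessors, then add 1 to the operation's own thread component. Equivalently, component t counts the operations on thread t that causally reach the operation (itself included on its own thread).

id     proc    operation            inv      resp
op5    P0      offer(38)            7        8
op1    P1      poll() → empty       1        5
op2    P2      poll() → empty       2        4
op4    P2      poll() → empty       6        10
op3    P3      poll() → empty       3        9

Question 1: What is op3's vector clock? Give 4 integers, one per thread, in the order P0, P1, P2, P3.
Answer: (0, 0, 0, 1)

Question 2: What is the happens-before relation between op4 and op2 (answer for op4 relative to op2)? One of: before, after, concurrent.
Answer: after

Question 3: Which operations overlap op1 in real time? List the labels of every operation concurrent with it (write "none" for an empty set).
Answer: op2, op3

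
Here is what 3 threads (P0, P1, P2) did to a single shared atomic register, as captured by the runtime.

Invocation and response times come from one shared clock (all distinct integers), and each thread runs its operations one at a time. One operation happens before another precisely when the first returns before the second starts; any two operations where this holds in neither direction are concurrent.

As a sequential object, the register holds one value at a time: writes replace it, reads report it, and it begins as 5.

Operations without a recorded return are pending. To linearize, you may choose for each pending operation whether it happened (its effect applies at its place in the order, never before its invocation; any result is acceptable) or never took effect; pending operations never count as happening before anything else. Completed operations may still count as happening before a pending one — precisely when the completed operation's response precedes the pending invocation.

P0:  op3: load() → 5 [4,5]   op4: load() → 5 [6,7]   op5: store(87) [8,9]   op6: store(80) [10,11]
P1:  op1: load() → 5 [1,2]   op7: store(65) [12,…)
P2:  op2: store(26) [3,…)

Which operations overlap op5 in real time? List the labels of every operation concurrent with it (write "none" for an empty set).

op2

op5 spans [8,9]: anything still running between times 8 and 9 counts as concurrent
op1 [1,2]: before
op2 [3,…): concurrent
op3 [4,5]: before
op4 [6,7]: before
op6 [10,11]: after
op7 [12,…): after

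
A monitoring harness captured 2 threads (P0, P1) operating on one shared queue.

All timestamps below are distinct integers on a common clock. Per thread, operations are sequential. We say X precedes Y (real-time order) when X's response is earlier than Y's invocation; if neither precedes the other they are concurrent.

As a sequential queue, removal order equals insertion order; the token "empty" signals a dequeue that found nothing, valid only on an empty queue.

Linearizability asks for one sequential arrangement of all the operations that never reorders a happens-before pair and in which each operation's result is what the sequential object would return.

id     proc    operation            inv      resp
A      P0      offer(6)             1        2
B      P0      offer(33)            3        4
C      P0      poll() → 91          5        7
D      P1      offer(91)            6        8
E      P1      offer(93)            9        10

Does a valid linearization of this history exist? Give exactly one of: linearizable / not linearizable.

not linearizable

prefix check: 1..6 passes, 1..7 fails once C's time-7 response joins
exhaustive check: the 3 completed queue ops admit one real-time order; illegal
completion choices over the 1 pending operation (D) were checked; none helps
e.g. A, B, C (pending dropped): illegal at step 3, since C poll() → 91 cannot apply there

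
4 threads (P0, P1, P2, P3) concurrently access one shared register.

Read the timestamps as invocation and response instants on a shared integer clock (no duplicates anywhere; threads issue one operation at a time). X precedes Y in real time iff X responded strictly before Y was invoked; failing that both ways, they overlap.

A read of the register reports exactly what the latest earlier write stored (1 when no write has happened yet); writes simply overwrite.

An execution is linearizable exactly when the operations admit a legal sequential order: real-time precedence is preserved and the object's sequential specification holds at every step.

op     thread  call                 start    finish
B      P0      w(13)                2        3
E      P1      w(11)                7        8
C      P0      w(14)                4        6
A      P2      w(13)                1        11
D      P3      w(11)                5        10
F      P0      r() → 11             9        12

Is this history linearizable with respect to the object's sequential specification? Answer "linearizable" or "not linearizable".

linearizable

a witness: A, B, C, D, E, F
step 1: A w(13) — value 13
step 2: B w(13) — value 13
step 3: C w(14) — value 14
step 4: D w(11) — value 11
step 5: E w(11) — value 11
step 6: F r() → 11 — value 11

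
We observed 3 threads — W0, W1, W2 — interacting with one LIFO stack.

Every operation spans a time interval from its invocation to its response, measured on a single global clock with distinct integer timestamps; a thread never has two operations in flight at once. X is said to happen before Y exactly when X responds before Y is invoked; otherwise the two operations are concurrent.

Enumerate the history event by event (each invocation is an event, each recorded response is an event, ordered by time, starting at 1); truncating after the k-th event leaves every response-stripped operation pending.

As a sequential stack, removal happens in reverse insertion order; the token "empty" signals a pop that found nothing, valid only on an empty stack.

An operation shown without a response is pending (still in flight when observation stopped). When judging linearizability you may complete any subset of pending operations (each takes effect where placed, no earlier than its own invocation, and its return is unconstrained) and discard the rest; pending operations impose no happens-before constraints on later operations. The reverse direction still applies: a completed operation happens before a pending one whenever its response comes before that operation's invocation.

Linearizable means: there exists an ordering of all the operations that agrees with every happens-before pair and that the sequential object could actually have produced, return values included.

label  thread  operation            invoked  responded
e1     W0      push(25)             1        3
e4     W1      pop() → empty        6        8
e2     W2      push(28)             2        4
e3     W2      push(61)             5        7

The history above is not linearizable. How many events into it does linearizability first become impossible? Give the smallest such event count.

events 1..7 are linearizable; a witness order is e1, e2, e3:
1. e1 push(25), leaving stack <25>
2. e2 push(28), leaving stack <25,28>
3. e3 push(61), leaving stack <25,28,61>
with event 8 included (e4 responding at time 8), all real-time-consistent orders fail
sample order e1, e2, e3, e4 stalls at step 4 — e4 pop() → empty has no legal effect
sample order e1, e2, e4, e3 stalls at step 3 — e4 pop() → empty has no legal effect

8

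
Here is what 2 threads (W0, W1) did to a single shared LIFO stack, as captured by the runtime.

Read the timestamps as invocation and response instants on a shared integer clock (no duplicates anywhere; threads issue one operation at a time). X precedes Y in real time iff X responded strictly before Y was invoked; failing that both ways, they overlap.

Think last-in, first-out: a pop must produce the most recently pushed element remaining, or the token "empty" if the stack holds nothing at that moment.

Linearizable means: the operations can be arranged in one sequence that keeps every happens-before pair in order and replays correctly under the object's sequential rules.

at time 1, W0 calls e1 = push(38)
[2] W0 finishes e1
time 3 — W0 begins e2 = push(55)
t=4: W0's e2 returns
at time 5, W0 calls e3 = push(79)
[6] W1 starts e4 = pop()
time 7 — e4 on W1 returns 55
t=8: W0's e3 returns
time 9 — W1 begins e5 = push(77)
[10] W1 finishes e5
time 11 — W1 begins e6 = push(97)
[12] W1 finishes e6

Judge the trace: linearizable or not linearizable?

linearizable

witness order: e1, e2, e4, e3, e5, e6
step 1: e1 push(38) — stack <38>
step 2: e2 push(55) — stack <38,55>
step 3: e4 pop() → 55 — stack <38>
step 4: e3 push(79) — stack <38,79>
step 5: e5 push(77) — stack <38,79,77>
step 6: e6 push(97) — stack <38,79,77,97>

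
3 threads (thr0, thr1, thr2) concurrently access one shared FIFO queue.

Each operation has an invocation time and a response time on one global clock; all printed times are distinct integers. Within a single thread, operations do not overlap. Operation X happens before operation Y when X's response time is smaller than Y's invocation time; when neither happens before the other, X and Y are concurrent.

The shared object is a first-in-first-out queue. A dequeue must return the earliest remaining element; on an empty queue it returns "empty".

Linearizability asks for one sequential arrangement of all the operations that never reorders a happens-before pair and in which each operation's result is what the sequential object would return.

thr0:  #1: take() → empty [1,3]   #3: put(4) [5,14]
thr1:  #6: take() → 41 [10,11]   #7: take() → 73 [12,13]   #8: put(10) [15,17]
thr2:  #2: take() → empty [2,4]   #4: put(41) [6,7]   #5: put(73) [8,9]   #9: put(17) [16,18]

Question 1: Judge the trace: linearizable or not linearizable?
linearizable

witness order: #1, #2, #4, #5, #3, #6, #7, #8, #9
1. #1 take() → empty, leaving queue <>
2. #2 take() → empty, leaving queue <>
3. #4 put(41), leaving queue <41>
4. #5 put(73), leaving queue <41,73>
5. #3 put(4), leaving queue <41,73,4>
6. #6 take() → 41, leaving queue <73,4>
7. #7 take() → 73, leaving queue <4>
8. #8 put(10), leaving queue <4,10>
9. #9 put(17), leaving queue <4,10,17>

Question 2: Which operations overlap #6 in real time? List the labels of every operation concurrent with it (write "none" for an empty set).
#3

#6 spans [10,11]: anything still running between times 10 and 11 counts as concurrent
#1 [1,3]: before
#2 [2,4]: before
#3 [5,14]: concurrent
#4 [6,7]: before
#5 [8,9]: before
#7 [12,13]: after
#8 [15,17]: after
#9 [16,18]: after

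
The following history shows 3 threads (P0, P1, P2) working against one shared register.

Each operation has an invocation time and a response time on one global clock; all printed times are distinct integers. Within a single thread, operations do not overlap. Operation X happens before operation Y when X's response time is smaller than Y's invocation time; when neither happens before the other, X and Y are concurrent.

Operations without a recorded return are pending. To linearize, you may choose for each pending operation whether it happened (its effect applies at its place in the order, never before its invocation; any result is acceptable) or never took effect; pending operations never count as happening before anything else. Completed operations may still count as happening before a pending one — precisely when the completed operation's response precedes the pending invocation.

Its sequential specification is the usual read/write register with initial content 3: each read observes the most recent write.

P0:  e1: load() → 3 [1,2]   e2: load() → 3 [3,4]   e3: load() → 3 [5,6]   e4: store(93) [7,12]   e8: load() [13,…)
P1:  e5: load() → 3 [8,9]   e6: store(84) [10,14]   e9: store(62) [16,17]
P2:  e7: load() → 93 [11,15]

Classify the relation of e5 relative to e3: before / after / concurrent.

after

e5 spans [8,9], e3 spans [5,6]
resp(e3)=6 < inv(e5)=8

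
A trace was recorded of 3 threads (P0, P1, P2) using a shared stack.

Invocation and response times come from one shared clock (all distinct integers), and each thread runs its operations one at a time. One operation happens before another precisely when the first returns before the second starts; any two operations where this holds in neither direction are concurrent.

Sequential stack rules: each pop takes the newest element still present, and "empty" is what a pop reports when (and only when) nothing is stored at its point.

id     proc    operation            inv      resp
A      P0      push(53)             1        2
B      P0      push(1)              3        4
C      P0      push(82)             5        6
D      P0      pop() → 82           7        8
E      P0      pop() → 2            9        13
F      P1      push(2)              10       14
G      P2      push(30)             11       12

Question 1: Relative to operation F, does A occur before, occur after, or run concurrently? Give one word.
A spans [1,2], F spans [10,14]
resp(A)=2 < inv(F)=10

before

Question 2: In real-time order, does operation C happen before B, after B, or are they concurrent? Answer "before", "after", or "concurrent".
C spans [5,6], B spans [3,4]
resp(B)=4 < inv(C)=5

after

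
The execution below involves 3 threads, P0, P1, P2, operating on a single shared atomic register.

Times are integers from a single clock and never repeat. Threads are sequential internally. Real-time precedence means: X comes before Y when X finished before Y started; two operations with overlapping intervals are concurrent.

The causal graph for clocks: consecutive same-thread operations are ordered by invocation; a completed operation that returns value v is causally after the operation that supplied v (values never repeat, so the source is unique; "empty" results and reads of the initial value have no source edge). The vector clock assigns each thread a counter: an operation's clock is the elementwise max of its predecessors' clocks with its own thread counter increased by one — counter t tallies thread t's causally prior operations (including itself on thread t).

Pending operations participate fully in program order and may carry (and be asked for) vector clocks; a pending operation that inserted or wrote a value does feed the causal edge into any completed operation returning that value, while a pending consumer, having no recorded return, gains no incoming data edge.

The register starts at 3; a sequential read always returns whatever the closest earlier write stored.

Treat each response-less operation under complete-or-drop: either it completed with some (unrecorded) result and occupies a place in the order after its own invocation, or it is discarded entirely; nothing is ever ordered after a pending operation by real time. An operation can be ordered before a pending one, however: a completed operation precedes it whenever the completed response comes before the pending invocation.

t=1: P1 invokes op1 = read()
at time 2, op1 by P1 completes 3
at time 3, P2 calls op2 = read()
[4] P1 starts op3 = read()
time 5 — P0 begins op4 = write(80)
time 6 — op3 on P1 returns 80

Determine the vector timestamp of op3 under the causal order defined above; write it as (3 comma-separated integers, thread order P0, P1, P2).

(1, 2, 0)

op2 (invocation 3): nothing precedes it; P2's component alone gives (0, 0, 1)
op1 (invocation 1): nothing precedes it; P1's component alone gives (0, 1, 0)
op4 (invocation 5): nothing precedes it; P0's component alone gives (1, 0, 0)
merge at op3 (invoked 4): VC(op1)=(0, 1, 0), VC(op4)=(1, 0, 0), own-thread bump on P1 → (1, 2, 0)
target: VC(op3) = (1, 2, 0)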